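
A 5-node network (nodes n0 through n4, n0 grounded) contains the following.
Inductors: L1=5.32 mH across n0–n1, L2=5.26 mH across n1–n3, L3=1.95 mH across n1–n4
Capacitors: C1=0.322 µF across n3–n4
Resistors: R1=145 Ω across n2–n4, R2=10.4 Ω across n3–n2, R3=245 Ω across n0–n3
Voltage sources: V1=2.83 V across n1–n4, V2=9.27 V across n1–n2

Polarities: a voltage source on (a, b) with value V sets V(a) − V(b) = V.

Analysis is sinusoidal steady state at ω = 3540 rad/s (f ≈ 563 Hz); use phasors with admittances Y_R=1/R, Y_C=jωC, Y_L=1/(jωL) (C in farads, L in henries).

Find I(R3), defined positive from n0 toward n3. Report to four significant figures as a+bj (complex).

0.02933+0.01283j A

Element admittances at ω=3540 rad/s:
  Y(L1) = 0.000-0.05310j S between n0,n1
  Y(C1) = 0.000+0.001140j S between n3,n4
  Y(R1) = 0.006897+0.000j S between n2,n4
  Y(L2) = 0.000-0.05370j S between n1,n3
  Y(R2) = 0.09615+0.000j S between n3,n2
  Y(L3) = 0.000-0.1449j S between n1,n4
  Y(R3) = 0.004082+0.000j S between n0,n3
  V1: constraint V(n1)−V(n4) = 2.83
  V2: constraint V(n1)−V(n2) = 9.27
Assemble and solve the 6×6 MNA system:
  V(n1)=-0.2417+0.5524j  V(n2)=-9.512+0.5524j  V(n3)=-7.186-3.144j  V(n4)=-3.072+0.5524j
  i(V1)=0.04020+0.4147j  i(V2)=-0.2680+0.3554j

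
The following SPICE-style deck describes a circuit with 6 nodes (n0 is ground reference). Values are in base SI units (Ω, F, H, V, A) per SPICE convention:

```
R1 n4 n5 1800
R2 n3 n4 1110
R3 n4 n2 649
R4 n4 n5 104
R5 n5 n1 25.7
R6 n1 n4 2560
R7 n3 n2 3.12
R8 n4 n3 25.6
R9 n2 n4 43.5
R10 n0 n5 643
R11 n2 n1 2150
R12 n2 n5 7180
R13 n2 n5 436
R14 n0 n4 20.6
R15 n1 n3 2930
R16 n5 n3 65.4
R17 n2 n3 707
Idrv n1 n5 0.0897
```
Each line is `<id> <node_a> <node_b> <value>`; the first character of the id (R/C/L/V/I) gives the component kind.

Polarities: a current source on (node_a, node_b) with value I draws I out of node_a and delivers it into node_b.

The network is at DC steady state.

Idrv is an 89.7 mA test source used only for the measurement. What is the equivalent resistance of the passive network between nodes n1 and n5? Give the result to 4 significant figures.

R_eq = 24.96 Ω

Element admittances at DC:
  Y(R1) = 0.0005556 S between n4,n5
  Y(R2) = 0.0009009 S between n3,n4
  Y(R3) = 0.001541 S between n4,n2
  Y(R4) = 0.009615 S between n4,n5
  Y(R5) = 0.03891 S between n5,n1
  Y(R6) = 0.0003906 S between n1,n4
  Y(R7) = 0.3205 S between n3,n2
  Y(R8) = 0.03906 S between n4,n3
  Y(R9) = 0.02299 S between n2,n4
  Y(R10) = 0.001555 S between n0,n5
  Y(R11) = 0.0004651 S between n2,n1
  Y(R12) = 0.0001393 S between n2,n5
  Y(R13) = 0.002294 S between n2,n5
  Y(R14) = 0.04854 S between n0,n4
  Y(R15) = 0.0003413 S between n1,n3
  Y(R16) = 0.01529 S between n5,n3
  Y(R17) = 0.001414 S between n2,n3
  Idrv: injects 0.0897 A into n5 (from n1)
Assemble and solve the 5×5 MNA system:
  V(n1)=-2.155  V(n2)=-0.006587  V(n3)=-0.004461  V(n4)=-0.002680  V(n5)=0.08364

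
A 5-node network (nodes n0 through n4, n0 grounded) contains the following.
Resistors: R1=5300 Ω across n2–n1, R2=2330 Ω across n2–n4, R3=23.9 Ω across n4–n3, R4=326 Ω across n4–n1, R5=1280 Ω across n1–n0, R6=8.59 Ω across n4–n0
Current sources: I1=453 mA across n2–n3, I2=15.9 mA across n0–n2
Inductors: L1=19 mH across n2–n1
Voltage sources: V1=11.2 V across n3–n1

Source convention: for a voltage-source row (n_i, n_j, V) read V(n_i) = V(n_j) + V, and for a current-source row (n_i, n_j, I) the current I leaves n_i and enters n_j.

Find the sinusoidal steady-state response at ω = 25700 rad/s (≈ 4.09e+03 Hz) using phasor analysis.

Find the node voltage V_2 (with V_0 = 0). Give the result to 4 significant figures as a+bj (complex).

Apply KCL at each of the 4 non-ground nodes and solve the resulting linear system.
Node n1: branches {R1, L1, R4, R5, V1} → V_1 = -9.081+1.793j
Node n2: branches {R1, I1, L1, R2, I2} → V_2 = -67.22-192.2j
Node n3: branches {I1, R3, V1} → V_3 = 2.119+1.793j
Node n4: branches {R2, R3, R4, R6} → V_4 = 0.1975-0.01203j
Source currents: i(V1)=0.3726-0.07553j

-67.22-192.2j V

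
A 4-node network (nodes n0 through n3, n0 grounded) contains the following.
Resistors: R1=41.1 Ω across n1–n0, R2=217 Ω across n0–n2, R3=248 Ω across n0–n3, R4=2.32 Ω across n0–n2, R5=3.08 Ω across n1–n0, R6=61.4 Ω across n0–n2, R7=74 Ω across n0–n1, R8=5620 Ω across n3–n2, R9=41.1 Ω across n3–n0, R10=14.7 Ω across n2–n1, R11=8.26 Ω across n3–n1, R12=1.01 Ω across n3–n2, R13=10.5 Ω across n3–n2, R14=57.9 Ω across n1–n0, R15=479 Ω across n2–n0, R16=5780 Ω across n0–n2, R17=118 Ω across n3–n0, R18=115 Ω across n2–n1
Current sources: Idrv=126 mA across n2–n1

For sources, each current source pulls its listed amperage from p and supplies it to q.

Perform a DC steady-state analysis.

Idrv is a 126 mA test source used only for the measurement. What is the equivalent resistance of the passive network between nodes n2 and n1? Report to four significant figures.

R_eq = 2.520 Ω

Apply KCL at each of the 3 non-ground nodes and solve the resulting linear system.
Node n1: branches {R1, R5, R7, R10, R11, R14, R18, Idrv} → V_1 = 0.1776
Node n2: branches {R2, R4, R6, R8, R10, R12, R13, R15, R16, R18, Idrv} → V_2 = -0.1400
Node n3: branches {R3, R8, R9, R11, R12, R13, R17} → V_3 = -0.1049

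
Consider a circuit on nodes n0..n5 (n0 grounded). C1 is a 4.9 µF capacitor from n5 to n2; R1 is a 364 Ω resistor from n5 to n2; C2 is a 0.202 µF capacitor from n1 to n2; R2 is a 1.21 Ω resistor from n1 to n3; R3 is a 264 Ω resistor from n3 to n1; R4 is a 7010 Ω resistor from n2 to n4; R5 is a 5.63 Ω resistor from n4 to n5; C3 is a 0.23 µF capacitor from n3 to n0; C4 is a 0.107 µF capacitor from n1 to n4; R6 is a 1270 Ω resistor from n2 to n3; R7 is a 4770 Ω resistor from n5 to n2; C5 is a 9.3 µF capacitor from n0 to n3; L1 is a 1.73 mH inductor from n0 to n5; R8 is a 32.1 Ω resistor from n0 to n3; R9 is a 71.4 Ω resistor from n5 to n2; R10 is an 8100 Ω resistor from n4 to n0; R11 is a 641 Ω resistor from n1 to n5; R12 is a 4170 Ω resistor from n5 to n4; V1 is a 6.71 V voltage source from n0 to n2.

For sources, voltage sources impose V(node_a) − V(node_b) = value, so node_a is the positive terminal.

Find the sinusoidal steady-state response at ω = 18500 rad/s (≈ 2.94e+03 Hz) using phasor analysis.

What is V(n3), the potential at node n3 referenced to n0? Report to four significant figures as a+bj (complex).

-0.2603+0.05446j V

Apply KCL at each of the 5 non-ground nodes and solve the resulting linear system.
Node n1: branches {C2, R2, R3, C4, R11} → V_1 = -0.2755+0.001282j
Node n2: branches {C1, R1, C2, R4, R6, R7, R9, V1} → V_2 = -6.710+0.000j
Node n3: branches {R2, R3, C3, R6, C5, R8} → V_3 = -0.2603+0.05446j
Node n4: branches {R4, R5, C4, R10, R12} → V_4 = -9.595-0.9577j
Node n5: branches {C1, R1, R5, R7, L1, R9, R11, R12} → V_5 = -9.593-1.063j
Source currents: i(V1)=-0.05210+0.2554j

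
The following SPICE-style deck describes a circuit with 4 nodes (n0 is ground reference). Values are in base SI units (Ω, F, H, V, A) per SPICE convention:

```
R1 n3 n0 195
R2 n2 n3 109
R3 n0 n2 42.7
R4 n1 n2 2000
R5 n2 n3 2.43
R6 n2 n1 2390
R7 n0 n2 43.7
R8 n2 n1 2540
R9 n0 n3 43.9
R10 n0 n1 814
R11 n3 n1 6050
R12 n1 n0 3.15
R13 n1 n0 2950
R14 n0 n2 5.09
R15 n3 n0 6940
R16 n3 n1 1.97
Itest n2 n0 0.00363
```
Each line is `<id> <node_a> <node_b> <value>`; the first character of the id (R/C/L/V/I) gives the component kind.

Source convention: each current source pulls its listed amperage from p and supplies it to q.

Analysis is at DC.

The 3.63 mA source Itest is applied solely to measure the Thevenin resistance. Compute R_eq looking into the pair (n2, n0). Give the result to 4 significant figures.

R_eq = 2.568 Ω

MNA unknowns: 3 node voltages V₁..V_3
R1: Y=0.005128 on G[3,0]
R2: Y=0.009174 on G[2,3]
R3: Y=0.02342 on G[0,2]
R4: Y=0.0005000 on G[1,2]
R5: Y=0.4115 on G[2,3]
R6: Y=0.0004184 on G[2,1]
R7: Y=0.02288 on G[0,2]
R8: Y=0.0003937 on G[2,1]
R9: Y=0.02278 on G[0,3]
R10: Y=0.001229 on G[0,1]
R11: Y=0.0001653 on G[3,1]
R12: Y=0.3175 on G[1,0]
R13: Y=0.0003390 on G[1,0]
R14: Y=0.1965 on G[0,2]
R15: Y=0.0001441 on G[3,0]
R16: Y=0.5076 on G[3,1]
Itest: z[2]−=0.00363, z[0]+=0.00363
solve → V1=-0.003749, V2=-0.009322, V3=-0.006090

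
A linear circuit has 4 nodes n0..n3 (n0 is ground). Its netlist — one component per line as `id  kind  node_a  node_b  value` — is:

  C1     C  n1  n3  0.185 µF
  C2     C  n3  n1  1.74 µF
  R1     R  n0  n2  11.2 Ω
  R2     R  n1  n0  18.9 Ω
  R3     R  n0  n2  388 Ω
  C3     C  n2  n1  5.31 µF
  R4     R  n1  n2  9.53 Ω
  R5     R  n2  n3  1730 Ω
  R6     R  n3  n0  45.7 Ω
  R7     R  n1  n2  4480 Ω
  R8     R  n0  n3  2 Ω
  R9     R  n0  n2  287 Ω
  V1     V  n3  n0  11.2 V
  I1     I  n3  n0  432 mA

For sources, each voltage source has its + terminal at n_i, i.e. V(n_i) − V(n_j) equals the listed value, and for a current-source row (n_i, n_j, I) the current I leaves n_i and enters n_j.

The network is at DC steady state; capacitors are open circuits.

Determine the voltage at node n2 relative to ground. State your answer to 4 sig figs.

0.04937 V

Element admittances at DC:
  Y(C1) = 0.000 S between n1,n3
  Y(C2) = 0.000 S between n3,n1
  Y(R1) = 0.08929 S between n0,n2
  Y(R2) = 0.05291 S between n1,n0
  Y(R3) = 0.002577 S between n0,n2
  Y(C3) = 0.000 S between n2,n1
  Y(R4) = 0.1049 S between n1,n2
  Y(R5) = 0.0005780 S between n2,n3
  Y(R6) = 0.02188 S between n3,n0
  Y(R7) = 0.0002232 S between n1,n2
  Y(R8) = 0.5000 S between n0,n3
  Y(R9) = 0.003484 S between n0,n2
  V1: constraint V(n3)−V(n0) = 11.2
  I1: injects 0.432 A into n0 (from n3)
Assemble and solve the 4×4 MNA system:
  V(n1)=0.03285  V(n2)=0.04937  V(n3)=11.20
  i(V1)=-6.284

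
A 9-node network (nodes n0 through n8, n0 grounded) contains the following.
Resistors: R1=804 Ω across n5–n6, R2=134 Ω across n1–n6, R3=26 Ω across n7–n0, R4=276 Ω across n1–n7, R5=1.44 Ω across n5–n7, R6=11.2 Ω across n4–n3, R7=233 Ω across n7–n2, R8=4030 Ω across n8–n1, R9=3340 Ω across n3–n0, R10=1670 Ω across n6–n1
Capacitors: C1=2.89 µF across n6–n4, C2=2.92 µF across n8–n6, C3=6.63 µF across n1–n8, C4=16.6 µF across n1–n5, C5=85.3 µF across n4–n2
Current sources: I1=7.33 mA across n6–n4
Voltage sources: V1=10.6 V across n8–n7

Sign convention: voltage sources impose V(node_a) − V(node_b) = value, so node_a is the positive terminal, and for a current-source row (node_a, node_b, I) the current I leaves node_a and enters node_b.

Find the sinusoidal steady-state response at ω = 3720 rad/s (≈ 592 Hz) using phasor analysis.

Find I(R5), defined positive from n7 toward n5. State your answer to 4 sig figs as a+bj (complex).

-0.01741-0.2111j A

Apply KCL at each of the 8 non-ground nodes and solve the resulting linear system.
Node n1: branches {R2, C3, R4, C4, R8, R10} → V_1 = 3.347+0.09838j
Node n2: branches {C5, R7} → V_2 = 3.502+4.592j
Node n3: branches {R6, R9} → V_3 = 3.553+4.529j
Node n4: branches {C1, I1, R6, C5} → V_4 = 3.565+4.544j
Node n5: branches {R1, C4, R5} → V_5 = -0.002580+0.2688j
Node n6: branches {R1, C1, I1, C2, R2, R10} → V_6 = 5.538+3.718j
Node n7: branches {R3, R4, R5, R7, V1} → V_7 = -0.02766-0.03526j
Node n8: branches {C2, C3, R8, V1} → V_8 = 10.57-0.03526j
Source currents: i(V1)=-0.04586-0.2328j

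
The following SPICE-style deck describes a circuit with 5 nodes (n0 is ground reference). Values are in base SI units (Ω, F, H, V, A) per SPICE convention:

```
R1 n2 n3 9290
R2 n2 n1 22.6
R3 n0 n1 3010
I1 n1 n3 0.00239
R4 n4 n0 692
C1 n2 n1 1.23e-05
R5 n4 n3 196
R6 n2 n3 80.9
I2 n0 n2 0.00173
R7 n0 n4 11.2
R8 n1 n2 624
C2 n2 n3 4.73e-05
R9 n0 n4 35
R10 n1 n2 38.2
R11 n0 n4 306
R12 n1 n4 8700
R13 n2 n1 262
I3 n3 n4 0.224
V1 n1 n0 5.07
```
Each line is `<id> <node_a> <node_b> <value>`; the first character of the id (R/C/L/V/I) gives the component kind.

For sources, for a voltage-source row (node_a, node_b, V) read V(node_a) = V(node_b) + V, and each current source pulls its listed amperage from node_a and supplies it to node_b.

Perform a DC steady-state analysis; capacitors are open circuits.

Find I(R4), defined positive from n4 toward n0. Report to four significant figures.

Apply KCL at each of the 4 non-ground nodes and solve the resulting linear system.
Node n1: branches {R2, R3, I1, C1, R8, R10, R12, R13, V1} → V_1 = 5.070
Node n2: branches {R1, R2, C1, R6, I2, R8, C2, R10, R13} → V_2 = 2.943
Node n3: branches {R1, I1, R5, R6, C2, I3} → V_3 = -10.13
Node n4: branches {R4, R5, R7, R9, R11, R12, I3} → V_4 = 1.353
Source currents: i(V1)=-0.1658

0.001955 A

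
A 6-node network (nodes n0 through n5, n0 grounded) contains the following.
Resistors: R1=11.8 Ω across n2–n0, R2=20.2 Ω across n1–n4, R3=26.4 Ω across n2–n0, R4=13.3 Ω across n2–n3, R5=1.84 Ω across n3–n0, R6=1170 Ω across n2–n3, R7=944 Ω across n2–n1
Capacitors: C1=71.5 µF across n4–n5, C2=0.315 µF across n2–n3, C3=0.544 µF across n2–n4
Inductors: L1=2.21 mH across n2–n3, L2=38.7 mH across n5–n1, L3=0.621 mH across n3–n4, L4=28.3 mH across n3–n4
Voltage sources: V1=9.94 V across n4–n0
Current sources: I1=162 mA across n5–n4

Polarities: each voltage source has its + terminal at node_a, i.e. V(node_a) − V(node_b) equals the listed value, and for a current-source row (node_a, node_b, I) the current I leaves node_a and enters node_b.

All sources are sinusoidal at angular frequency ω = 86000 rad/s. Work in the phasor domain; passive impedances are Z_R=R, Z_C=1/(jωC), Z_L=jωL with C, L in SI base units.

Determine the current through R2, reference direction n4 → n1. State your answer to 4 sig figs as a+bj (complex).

Apply KCL at each of the 5 non-ground nodes and solve the resulting linear system.
Node n1: branches {R2, L2, R7} → V_1 = 9.748+0.04193j
Node n2: branches {R1, R3, R4, L1, C2, C3, R6, R7} → V_2 = 0.7694+2.056j
Node n3: branches {R4, L1, C2, R5, L3, L4, R6} → V_3 = 0.02187-0.02763j
Node n4: branches {R2, C1, C3, L3, L4, V1, I1} → V_4 = 9.940+0.000j
Node n5: branches {C1, L2, I1} → V_5 = 9.940+0.02634j
Source currents: i(V1)=-0.1062-0.2371j

0.009516-0.002076j A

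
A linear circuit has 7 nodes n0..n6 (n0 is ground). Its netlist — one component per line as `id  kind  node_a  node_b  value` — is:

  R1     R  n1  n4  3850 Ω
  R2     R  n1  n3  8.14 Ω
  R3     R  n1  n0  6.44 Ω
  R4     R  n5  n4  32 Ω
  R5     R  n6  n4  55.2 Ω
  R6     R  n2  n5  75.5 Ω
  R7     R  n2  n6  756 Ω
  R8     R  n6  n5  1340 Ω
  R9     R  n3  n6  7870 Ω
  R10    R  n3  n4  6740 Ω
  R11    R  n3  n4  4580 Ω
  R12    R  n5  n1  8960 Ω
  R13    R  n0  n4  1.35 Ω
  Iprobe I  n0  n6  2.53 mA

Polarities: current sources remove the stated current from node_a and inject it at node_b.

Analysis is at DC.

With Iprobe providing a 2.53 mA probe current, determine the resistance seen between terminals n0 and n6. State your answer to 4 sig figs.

R_eq = 51.14 Ω

Element admittances at DC:
  Y(R1) = 0.0002597 S between n1,n4
  Y(R2) = 0.1229 S between n1,n3
  Y(R3) = 0.1553 S between n1,n0
  Y(R4) = 0.03125 S between n5,n4
  Y(R5) = 0.01812 S between n6,n4
  Y(R6) = 0.01325 S between n2,n5
  Y(R7) = 0.001323 S between n2,n6
  Y(R8) = 0.0007463 S between n6,n5
  Y(R9) = 0.0001271 S between n3,n6
  Y(R10) = 0.0001484 S between n3,n4
  Y(R11) = 0.0002183 S between n3,n4
  Y(R12) = 0.0001116 S between n5,n1
  Y(R13) = 0.7407 S between n0,n4
  Iprobe: injects 0.00253 A into n6 (from n0)
Assemble and solve the 6×6 MNA system:
  V(n1)=0.0001261  V(n2)=0.02152  V(n3)=0.0002690  V(n4)=0.003389  V(n5)=0.01075  V(n6)=0.1294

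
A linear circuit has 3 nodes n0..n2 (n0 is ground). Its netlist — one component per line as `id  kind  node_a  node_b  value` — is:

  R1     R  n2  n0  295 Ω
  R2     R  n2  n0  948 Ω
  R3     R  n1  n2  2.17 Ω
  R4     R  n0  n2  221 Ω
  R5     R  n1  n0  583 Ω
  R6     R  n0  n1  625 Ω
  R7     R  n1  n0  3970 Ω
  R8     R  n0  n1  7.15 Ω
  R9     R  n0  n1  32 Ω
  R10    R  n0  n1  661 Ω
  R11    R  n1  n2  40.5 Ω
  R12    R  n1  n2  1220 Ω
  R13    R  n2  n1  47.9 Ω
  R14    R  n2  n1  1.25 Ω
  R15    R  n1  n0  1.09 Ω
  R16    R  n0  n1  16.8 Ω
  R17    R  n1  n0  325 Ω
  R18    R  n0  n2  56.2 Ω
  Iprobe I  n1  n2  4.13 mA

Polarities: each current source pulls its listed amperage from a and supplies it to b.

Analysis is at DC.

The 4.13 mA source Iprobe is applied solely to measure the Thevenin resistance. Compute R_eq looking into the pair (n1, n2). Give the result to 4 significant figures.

R_eq = 0.7500 Ω

Apply KCL at each of the 2 non-ground nodes and solve the resulting linear system.
Node n1: branches {R3, R5, R6, R7, R8, R9, R10, R11, R12, R13, R14, R15, R16, R17, Iprobe} → V_1 = -7.007e-05
Node n2: branches {R1, R2, R3, R4, R11, R12, R13, R14, R18, Iprobe} → V_2 = 0.003027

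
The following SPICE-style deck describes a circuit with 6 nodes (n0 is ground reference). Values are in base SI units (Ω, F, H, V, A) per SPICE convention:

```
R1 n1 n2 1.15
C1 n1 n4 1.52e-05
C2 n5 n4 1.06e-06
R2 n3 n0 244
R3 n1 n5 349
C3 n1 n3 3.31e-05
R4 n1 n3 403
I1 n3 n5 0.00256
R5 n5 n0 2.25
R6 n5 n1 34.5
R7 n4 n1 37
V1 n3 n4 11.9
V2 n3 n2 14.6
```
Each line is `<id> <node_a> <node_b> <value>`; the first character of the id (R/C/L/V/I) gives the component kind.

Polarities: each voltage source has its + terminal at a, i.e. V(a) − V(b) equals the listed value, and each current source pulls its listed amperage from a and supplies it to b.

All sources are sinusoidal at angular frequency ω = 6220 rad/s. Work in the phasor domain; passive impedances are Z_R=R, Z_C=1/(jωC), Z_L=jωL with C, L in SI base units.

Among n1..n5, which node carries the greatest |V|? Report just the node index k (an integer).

Apply KCL at each of the 5 non-ground nodes and solve the resulting linear system.
Node n1: branches {R1, C1, R3, C3, R4, R6, R7} → V_1 = -2.180+0.5026j
Node n2: branches {R1, V2} → V_2 = -3.441-2.686j
Node n3: branches {R2, C3, R4, I1, V1, V2} → V_3 = 11.16-2.686j
Node n4: branches {C1, C2, R7, V1} → V_4 = -0.7411-2.686j
Node n5: branches {C2, R3, I1, R5, R6} → V_5 = -0.1029+0.02477j
Source currents: i(V1)=0.3583+0.04568j, i(V2)=-1.096-2.773j

3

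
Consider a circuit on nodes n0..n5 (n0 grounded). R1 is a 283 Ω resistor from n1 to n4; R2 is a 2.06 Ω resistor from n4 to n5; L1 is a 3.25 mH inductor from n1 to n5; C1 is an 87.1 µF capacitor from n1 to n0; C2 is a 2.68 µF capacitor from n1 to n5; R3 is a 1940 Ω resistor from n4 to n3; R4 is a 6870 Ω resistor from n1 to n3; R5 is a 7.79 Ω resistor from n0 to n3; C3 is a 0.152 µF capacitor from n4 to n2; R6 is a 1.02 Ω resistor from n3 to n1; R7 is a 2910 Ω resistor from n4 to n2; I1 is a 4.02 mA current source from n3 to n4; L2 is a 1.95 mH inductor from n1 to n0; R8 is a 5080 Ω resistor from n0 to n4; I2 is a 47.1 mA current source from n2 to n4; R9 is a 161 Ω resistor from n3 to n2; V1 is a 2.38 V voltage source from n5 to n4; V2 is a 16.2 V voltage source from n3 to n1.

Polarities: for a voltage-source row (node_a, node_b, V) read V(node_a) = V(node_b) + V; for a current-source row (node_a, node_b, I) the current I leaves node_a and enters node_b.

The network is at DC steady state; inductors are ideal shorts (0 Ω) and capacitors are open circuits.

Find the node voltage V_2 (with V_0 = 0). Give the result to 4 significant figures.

MNA unknowns: 5 node voltages V₁..V_5 plus 4 source currents (L1, L2, V1, V2)
R1: Y=0.003534 on G[1,4]
R2: Y=0.4854 on G[4,5]
L1: row V1−V5=0, i_L1 at 1,5
C1: Y=0.000 on G[1,0]
C2: Y=0.000 on G[1,5]
R3: Y=0.0005155 on G[4,3]
R4: Y=0.0001456 on G[1,3]
R5: Y=0.1284 on G[0,3]
C3: Y=0.000 on G[4,2]
R6: Y=0.9804 on G[3,1]
R7: Y=0.0003436 on G[4,2]
I1: z[3]−=0.00402, z[4]+=0.00402
L2: row V1−V0=0, i_L2 at 1,0
R8: Y=0.0001969 on G[0,4]
I2: z[2]−=0.0471, z[4]+=0.0471
R9: Y=0.006211 on G[3,2]
V1: row V5−V4=2.38, i_V1 at 5,4
V2: row V3−V1=16.2, i_V2 at 3,1
solve → V1=0.000, V2=8.040, V3=16.20, V4=-2.380, V5=0.000
aux → i_L1=-0.07316, i_L2=-2.079, i_V1=-1.228, i_V2=-18.03

8.040 V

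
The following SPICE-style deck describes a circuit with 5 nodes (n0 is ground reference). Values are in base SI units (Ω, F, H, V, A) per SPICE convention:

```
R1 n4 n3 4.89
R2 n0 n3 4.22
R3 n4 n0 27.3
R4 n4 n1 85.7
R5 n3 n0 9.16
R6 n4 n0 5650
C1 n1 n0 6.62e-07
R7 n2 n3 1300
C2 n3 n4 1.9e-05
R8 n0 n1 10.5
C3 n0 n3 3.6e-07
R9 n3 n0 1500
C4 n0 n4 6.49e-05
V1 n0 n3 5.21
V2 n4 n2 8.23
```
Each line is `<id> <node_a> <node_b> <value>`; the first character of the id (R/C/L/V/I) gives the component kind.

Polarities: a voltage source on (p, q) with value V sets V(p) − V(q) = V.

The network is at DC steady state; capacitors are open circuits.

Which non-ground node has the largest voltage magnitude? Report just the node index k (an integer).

Element admittances at DC:
  Y(R1) = 0.2045 S between n4,n3
  Y(R2) = 0.2370 S between n0,n3
  Y(R3) = 0.03663 S between n4,n0
  Y(R4) = 0.01167 S between n4,n1
  Y(R5) = 0.1092 S between n3,n0
  Y(R6) = 0.0001770 S between n4,n0
  Y(C1) = 0.000 S between n1,n0
  Y(R7) = 0.0007692 S between n2,n3
  Y(C2) = 0.000 S between n3,n4
  Y(R8) = 0.09524 S between n0,n1
  Y(C3) = 0.000 S between n0,n3
  Y(R9) = 0.0006667 S between n3,n0
  Y(C4) = 0.000 S between n0,n4
  V1: constraint V(n0)−V(n3) = 5.21
  V2: constraint V(n4)−V(n2) = 8.23
Assemble and solve the 6×6 MNA system:
  V(n1)=-0.4596  V(n2)=-12.44  V(n3)=-5.210  V(n4)=-4.211
  i(V1)=-2.006  i(V2)=-0.005562

2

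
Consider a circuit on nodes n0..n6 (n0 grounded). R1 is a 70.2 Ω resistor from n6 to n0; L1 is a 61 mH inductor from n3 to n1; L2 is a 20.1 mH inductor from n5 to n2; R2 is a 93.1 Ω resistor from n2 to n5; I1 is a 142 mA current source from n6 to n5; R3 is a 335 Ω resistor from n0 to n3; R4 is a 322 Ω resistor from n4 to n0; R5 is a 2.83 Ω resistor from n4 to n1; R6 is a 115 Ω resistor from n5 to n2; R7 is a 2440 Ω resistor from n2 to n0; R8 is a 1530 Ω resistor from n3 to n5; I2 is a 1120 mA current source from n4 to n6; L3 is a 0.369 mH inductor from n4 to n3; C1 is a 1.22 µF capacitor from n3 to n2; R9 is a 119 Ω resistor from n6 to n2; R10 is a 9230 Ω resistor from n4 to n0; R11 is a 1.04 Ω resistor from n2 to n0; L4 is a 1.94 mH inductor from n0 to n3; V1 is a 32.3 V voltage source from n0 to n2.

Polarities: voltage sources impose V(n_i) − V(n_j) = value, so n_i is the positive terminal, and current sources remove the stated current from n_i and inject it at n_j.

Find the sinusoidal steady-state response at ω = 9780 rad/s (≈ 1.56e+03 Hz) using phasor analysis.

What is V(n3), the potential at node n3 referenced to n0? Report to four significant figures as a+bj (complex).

4.315-28.55j V

MNA unknowns: 6 node voltages V₁..V_6 plus 1 source current (V1)
R1: Y=0.01425+0.000j on G[6,0]
L1: Y=0.000-0.001676j on G[3,1]
L2: Y=0.000-0.005087j on G[5,2]
R2: Y=0.01074+0.000j on G[2,5]
I1: z[6]−=0.142, z[5]+=0.142
R3: Y=0.002985+0.000j on G[0,3]
R4: Y=0.003106+0.000j on G[4,0]
R5: Y=0.3534+0.000j on G[4,1]
R6: Y=0.008696+0.000j on G[5,2]
R7: Y=0.0004098+0.000j on G[2,0]
R8: Y=0.0006536+0.000j on G[3,5]
I2: z[4]−=1.12, z[6]+=1.12
L3: Y=0.000-0.2771j on G[4,3]
C1: Y=0.000+0.01193j on G[3,2]
R9: Y=0.008403+0.000j on G[6,2]
R10: Y=0.0001083+0.000j on G[4,0]
R11: Y=0.9615+0.000j on G[2,0]
L4: Y=0.000-0.05271j on G[0,3]
V1: row V0−V2=32.3, i_V1 at 0,2
solve → V1=3.958-32.62j, V2=-32.30+0.000j, V3=4.315-28.55j, V4=3.939-32.62j, V5=-24.32+1.092j, V6=31.20+0.000j
aux → i_V1=-32.11-0.4175j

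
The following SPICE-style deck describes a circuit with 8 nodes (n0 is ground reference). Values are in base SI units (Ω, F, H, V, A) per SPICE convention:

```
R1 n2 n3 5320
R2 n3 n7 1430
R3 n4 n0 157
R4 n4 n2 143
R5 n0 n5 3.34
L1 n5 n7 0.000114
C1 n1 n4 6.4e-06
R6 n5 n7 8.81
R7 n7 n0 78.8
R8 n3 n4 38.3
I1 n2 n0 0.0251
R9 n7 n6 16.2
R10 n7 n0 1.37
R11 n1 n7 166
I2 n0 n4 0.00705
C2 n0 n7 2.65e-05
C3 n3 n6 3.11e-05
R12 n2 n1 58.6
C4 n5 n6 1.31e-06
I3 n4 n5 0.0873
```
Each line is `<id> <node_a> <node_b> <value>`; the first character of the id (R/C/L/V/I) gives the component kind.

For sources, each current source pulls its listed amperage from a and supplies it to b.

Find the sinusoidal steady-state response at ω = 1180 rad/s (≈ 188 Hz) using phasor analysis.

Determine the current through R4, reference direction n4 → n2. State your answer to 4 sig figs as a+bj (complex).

0.007190+0.002849j A

MNA unknowns: 7 node voltages V₁..V_7
R1: Y=0.0001880+0.000j on G[2,3]
R2: Y=0.0006993+0.000j on G[3,7]
R3: Y=0.006369+0.000j on G[4,0]
R4: Y=0.006993+0.000j on G[4,2]
R5: Y=0.2994+0.000j on G[0,5]
L1: Y=0.000-7.434j on G[5,7]
C1: Y=0.000+0.007552j on G[1,4]
R6: Y=0.1135+0.000j on G[5,7]
R7: Y=0.01269+0.000j on G[7,0]
R8: Y=0.02611+0.000j on G[3,4]
I1: z[2]−=0.0251, z[0]+=0.0251
R9: Y=0.06173+0.000j on G[7,6]
R10: Y=0.7299+0.000j on G[7,0]
R11: Y=0.006024+0.000j on G[1,7]
I2: z[0]−=0.00705, z[4]+=0.00705
C2: Y=0.000+0.03127j on G[0,7]
C3: Y=0.000+0.03670j on G[3,6]
R12: Y=0.01706+0.000j on G[2,1]
C4: Y=0.000+0.001546j on G[5,6]
I3: z[4]−=0.0873, z[5]+=0.0873
solve → V1=-3.596+0.5065j, V2=-4.609+0.6821j, V3=-1.274+1.469j, V4=-3.580+1.089j, V5=0.004573+0.001475j, V6=-0.9715-0.1653j, V7=0.004134-0.01011j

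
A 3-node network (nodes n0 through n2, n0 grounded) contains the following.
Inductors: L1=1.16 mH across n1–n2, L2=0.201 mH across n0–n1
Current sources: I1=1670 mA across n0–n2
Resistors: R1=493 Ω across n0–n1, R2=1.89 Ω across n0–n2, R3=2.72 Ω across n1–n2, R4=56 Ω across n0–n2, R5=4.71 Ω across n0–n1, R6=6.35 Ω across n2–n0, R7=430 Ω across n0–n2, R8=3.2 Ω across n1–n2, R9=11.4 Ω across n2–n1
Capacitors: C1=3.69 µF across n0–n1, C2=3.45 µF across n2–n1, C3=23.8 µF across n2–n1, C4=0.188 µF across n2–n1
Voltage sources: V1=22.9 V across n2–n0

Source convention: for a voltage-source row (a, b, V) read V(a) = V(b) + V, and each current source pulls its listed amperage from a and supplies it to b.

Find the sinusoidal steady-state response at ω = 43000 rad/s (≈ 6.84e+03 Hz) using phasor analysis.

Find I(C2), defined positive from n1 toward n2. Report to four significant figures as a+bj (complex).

Element admittances at ω=43000 rad/s:
  Y(L1) = 0.000-0.02005j S between n1,n2
  I1: injects 1.67 A into n2 (from n0)
  Y(R1) = 0.002028+0.000j S between n0,n1
  Y(R2) = 0.5291+0.000j S between n0,n2
  Y(R3) = 0.3676+0.000j S between n1,n2
  Y(R4) = 0.01786+0.000j S between n0,n2
  Y(R5) = 0.2123+0.000j S between n0,n1
  Y(L2) = 0.000-0.1157j S between n0,n1
  Y(R6) = 0.1575+0.000j S between n2,n0
  Y(C1) = 0.000+0.1587j S between n0,n1
  Y(R7) = 0.002326+0.000j S between n0,n2
  Y(R8) = 0.3125+0.000j S between n1,n2
  Y(C2) = 0.000+0.1484j S between n2,n1
  Y(C3) = 0.000+1.023j S between n2,n1
  Y(R9) = 0.08772+0.000j S between n2,n1
  Y(C4) = 0.000+0.008084j S between n2,n1
  V1: constraint V(n2)−V(n0) = 22.9
Assemble and solve the 3×3 MNA system:
  V(n1)=20.41+2.047j  V(n2)=22.90+0.000j
  i(V1)=-18.80-1.316j

-0.3037-0.3694j A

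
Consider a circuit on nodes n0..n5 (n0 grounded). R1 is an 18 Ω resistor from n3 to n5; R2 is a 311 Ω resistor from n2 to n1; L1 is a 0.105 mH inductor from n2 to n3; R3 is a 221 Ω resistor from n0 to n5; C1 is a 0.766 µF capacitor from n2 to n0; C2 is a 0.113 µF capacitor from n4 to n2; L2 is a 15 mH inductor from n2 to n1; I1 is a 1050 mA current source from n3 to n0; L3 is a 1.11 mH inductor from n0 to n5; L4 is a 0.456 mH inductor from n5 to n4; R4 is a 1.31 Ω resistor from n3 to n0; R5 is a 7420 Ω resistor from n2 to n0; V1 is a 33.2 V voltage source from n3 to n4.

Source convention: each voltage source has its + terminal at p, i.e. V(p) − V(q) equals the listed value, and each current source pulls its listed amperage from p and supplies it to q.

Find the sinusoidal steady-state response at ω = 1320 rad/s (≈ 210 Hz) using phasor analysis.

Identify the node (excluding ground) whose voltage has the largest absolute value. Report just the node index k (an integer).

Element admittances at ω=1320 rad/s:
  Y(R1) = 0.05556+0.000j S between n3,n5
  Y(R2) = 0.003215+0.000j S between n2,n1
  Y(L1) = 0.000-7.215j S between n2,n3
  Y(R3) = 0.004525+0.000j S between n0,n5
  Y(C1) = 0.000+0.001011j S between n2,n0
  Y(C2) = 0.000+0.0001492j S between n4,n2
  Y(L2) = 0.000-0.05051j S between n2,n1
  I1: injects 1.05 A into n0 (from n3)
  Y(L3) = 0.000-0.6825j S between n0,n5
  Y(L4) = 0.000-1.661j S between n5,n4
  Y(R4) = 0.7634+0.000j S between n3,n0
  Y(R5) = 0.0001348+0.000j S between n2,n0
  V1: constraint V(n3)−V(n4) = 33.2
Assemble and solve the 6×6 MNA system:
  V(n1)=8.114-15.75j  V(n2)=8.114-15.75j  V(n3)=8.112-15.75j  V(n4)=-25.09-15.75j  V(n5)=-17.68-10.52j
  i(V1)=-8.692+12.30j

4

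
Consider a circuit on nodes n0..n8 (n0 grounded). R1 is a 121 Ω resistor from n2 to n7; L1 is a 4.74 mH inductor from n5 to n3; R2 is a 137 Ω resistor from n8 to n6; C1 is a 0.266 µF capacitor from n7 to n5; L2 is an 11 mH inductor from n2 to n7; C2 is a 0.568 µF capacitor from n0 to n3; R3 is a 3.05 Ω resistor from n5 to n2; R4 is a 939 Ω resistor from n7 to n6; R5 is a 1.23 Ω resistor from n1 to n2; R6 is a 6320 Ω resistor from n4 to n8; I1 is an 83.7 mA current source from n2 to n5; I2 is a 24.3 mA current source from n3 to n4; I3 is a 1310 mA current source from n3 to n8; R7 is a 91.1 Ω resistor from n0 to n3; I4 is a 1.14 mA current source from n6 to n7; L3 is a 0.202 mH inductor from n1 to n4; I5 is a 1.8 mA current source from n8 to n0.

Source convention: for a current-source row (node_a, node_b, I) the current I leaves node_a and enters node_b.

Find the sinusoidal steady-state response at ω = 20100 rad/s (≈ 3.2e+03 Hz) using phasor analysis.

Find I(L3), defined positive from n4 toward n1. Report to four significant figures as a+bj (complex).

0.2320-0.002156j A

Element admittances at ω=20100 rad/s:
  Y(R1) = 0.008264+0.000j S between n2,n7
  Y(L1) = 0.000-0.01050j S between n5,n3
  Y(R2) = 0.007299+0.000j S between n8,n6
  Y(C1) = 0.000+0.005347j S between n7,n5
  Y(L2) = 0.000-0.004523j S between n2,n7
  Y(C2) = 0.000+0.01142j S between n0,n3
  Y(R3) = 0.3279+0.000j S between n5,n2
  Y(R4) = 0.001065+0.000j S between n7,n6
  Y(R5) = 0.8130+0.000j S between n1,n2
  Y(R6) = 0.0001582+0.000j S between n4,n8
  I1: injects 0.0837 A into n5 (from n2)
  I2: injects 0.0243 A into n4 (from n3)
  I3: injects 1.31 A into n8 (from n3)
  Y(R7) = 0.01098+0.000j S between n0,n3
  I4: injects 0.00114 A into n7 (from n6)
  Y(L3) = 0.000-0.2463j S between n1,n4
  I5: injects 0.0018 A into n0 (from n8)
Assemble and solve the 8×8 MNA system:
  V(n1)=3.735+124.9j  V(n2)=3.450+124.9j  V(n3)=-0.07877+0.08193j  V(n4)=3.744+125.8j  V(n5)=-0.07877+127.0j  V(n6)=1166+111.9j  V(n7)=133.7+109.8j  V(n8)=1317+112.2j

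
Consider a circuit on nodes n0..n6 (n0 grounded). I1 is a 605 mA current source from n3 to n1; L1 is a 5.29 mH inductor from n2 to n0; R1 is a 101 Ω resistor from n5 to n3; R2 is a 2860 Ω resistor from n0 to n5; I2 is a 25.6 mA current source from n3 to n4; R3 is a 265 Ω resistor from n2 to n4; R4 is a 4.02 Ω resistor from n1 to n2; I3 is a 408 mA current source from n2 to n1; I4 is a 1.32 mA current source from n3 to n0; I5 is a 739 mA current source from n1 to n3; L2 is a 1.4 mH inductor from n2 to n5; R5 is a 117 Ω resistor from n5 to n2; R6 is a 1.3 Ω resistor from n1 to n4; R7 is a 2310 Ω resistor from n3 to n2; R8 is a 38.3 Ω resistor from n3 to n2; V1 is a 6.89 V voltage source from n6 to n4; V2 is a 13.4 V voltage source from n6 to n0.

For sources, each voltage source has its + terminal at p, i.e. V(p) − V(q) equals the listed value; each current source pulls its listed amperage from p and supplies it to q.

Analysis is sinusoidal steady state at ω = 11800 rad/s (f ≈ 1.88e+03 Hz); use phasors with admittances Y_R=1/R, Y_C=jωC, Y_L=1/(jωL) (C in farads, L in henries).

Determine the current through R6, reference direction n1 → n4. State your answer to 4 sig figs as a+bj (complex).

Element admittances at ω=11800 rad/s:
  I1: injects 0.605 A into n1 (from n3)
  Y(L1) = 0.000-0.01602j S between n2,n0
  Y(R1) = 0.009901+0.000j S between n5,n3
  Y(R2) = 0.0003497+0.000j S between n0,n5
  I2: injects 0.0256 A into n4 (from n3)
  Y(R3) = 0.003774+0.000j S between n2,n4
  Y(R4) = 0.2488+0.000j S between n1,n2
  I3: injects 0.408 A into n1 (from n2)
  I4: injects 0.00132 A into n0 (from n3)
  I5: injects 0.739 A into n3 (from n1)
  Y(L2) = 0.000-0.06053j S between n2,n5
  Y(R5) = 0.008547+0.000j S between n5,n2
  Y(R6) = 0.7692+0.000j S between n1,n4
  Y(R7) = 0.0004329+0.000j S between n3,n2
  Y(R8) = 0.02611+0.000j S between n3,n2
  V1: constraint V(n6)−V(n4) = 6.89
  V2: constraint V(n6)−V(n0) = 13.4
Assemble and solve the 8×8 MNA system:
  V(n1)=6.470+0.1067j  V(n2)=5.244+0.4365j  V(n3)=8.213+0.5506j  V(n4)=6.510+0.000j  V(n5)=5.358+0.8564j  V(n6)=13.40+0.000j
  i(V1)=0.01019-0.08370j  i(V2)=-0.01019+0.08370j

-0.03101+0.08206j A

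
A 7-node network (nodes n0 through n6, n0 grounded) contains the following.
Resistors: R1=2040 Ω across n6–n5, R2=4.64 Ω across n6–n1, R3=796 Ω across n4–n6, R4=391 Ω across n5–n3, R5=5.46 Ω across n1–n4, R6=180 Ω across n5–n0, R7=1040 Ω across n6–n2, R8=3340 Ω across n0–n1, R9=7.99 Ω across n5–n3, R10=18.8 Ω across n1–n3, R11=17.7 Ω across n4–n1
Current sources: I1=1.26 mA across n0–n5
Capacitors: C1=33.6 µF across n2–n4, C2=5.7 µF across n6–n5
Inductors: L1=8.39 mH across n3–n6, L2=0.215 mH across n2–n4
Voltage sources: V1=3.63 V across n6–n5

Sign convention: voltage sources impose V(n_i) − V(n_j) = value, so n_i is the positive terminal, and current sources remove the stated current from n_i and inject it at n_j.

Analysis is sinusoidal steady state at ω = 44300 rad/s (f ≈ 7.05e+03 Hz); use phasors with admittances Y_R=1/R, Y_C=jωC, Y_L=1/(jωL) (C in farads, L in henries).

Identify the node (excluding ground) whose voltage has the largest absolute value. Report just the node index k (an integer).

Apply KCL at each of the 6 non-ground nodes and solve the resulting linear system.
Node n1: branches {R2, R5, R8, R10, R11} → V_1 = 3.150-0.007988j
Node n2: branches {C1, R7, L2} → V_2 = 3.154-0.008280j
Node n3: branches {L1, R4, R9, R10} → V_3 = 0.9670-0.04250j
Node n4: branches {R3, C1, R5, L2, R11} → V_4 = 3.154-0.007910j
Node n5: branches {R1, I1, R4, R6, R9, C2, V1} → V_5 = 0.05707+0.0004305j
Node n6: branches {R1, R2, R3, L1, R7, C2, V1} → V_6 = 3.687+0.0004305j
Source currents: i(V1)=-0.1189-0.9111j

6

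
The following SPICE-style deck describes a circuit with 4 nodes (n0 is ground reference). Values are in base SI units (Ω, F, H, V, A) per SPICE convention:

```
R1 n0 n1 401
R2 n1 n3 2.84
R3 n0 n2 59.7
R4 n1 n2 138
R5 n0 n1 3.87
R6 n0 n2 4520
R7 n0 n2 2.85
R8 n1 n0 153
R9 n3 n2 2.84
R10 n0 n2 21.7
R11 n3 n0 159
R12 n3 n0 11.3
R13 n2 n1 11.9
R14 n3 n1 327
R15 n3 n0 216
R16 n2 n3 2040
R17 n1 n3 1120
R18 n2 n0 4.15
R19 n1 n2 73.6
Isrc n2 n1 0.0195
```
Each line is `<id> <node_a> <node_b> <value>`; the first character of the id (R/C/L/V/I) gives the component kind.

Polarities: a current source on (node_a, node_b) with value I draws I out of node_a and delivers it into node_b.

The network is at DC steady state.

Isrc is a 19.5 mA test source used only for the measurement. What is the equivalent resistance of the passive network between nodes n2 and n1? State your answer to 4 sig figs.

Element admittances at DC:
  Y(R1) = 0.002494 S between n0,n1
  Y(R2) = 0.3521 S between n1,n3
  Y(R3) = 0.01675 S between n0,n2
  Y(R4) = 0.007246 S between n1,n2
  Y(R5) = 0.2584 S between n0,n1
  Y(R6) = 0.0002212 S between n0,n2
  Y(R7) = 0.3509 S between n0,n2
  Y(R8) = 0.006536 S between n1,n0
  Y(R9) = 0.3521 S between n3,n2
  Y(R10) = 0.04608 S between n0,n2
  Y(R11) = 0.006289 S between n3,n0
  Y(R12) = 0.08850 S between n3,n0
  Y(R13) = 0.08403 S between n2,n1
  Y(R14) = 0.003058 S between n3,n1
  Y(R15) = 0.004630 S between n3,n0
  Y(R16) = 0.0004902 S between n2,n3
  Y(R17) = 0.0008929 S between n1,n3
  Y(R18) = 0.2410 S between n2,n0
  Y(R19) = 0.01359 S between n1,n2
  Isrc: injects 0.0195 A into n1 (from n2)
Assemble and solve the 3×3 MNA system:
  V(n1)=0.02837  V(n2)=-0.01264  V(n3)=0.006982

R_eq = 2.103 Ω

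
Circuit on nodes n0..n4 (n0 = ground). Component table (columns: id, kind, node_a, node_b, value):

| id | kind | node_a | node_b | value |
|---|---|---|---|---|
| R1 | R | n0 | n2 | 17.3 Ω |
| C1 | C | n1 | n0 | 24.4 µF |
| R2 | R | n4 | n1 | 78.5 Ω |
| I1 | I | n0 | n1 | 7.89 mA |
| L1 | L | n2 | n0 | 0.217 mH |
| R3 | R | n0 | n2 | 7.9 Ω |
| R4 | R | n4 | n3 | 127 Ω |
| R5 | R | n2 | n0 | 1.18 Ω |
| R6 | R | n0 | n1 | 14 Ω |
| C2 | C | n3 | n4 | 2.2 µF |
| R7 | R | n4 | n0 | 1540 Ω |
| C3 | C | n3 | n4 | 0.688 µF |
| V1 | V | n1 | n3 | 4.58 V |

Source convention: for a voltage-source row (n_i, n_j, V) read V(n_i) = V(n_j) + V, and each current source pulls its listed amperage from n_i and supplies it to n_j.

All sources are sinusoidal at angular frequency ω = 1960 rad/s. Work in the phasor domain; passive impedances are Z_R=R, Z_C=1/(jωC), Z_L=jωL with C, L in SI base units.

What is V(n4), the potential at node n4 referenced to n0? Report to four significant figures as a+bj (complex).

-1.798-0.7685j V

Apply KCL at each of the 4 non-ground nodes and solve the resulting linear system.
Node n1: branches {C1, R2, I1, R6, V1} → V_1 = 0.09079-0.05380j
Node n2: branches {R1, L1, R3, R5} → V_2 = 0.000+0.000j
Node n3: branches {R4, C2, C3, V1} → V_3 = -4.489-0.05380j
Node n4: branches {R2, R4, C2, R7, C3} → V_4 = -1.798-0.7685j
Source currents: i(V1)=-0.02523-0.009604j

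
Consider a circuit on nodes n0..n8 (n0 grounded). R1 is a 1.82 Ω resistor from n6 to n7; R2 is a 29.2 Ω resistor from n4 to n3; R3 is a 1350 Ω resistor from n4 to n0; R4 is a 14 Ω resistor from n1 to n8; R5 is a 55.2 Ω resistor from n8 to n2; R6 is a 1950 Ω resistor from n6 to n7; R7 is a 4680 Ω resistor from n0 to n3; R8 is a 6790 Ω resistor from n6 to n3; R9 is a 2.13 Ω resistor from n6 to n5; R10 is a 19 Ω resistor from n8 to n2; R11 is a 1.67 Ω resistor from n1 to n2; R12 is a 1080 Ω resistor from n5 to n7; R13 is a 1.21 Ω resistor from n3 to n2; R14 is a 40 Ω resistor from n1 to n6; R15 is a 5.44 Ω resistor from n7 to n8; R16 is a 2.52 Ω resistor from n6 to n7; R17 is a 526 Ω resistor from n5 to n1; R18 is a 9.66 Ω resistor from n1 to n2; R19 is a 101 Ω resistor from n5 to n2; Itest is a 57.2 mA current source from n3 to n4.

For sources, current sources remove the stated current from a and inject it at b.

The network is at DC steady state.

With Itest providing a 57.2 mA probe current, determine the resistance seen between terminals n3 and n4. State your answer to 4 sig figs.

R_eq = 29.06 Ω

MNA unknowns: 8 node voltages V₁..V_8
R1: Y=0.5495 on G[6,7]
R2: Y=0.03425 on G[4,3]
R3: Y=0.0007407 on G[4,0]
R4: Y=0.07143 on G[1,8]
R5: Y=0.01812 on G[8,2]
R6: Y=0.0005128 on G[6,7]
R7: Y=0.0002137 on G[0,3]
R8: Y=0.0001473 on G[6,3]
R9: Y=0.4695 on G[6,5]
R10: Y=0.05263 on G[8,2]
R11: Y=0.5988 on G[1,2]
R12: Y=0.0009259 on G[5,7]
R13: Y=0.8264 on G[3,2]
R14: Y=0.02500 on G[1,6]
R15: Y=0.1838 on G[7,8]
R16: Y=0.3968 on G[6,7]
R17: Y=0.001901 on G[5,1]
R18: Y=0.1035 on G[1,2]
R19: Y=0.009901 on G[5,2]
Itest: z[3]−=0.0572, z[4]+=0.0572
solve → V1=-1.290, V2=-1.290, V3=-1.290, V4=0.3721, V5=-1.290, V6=-1.290, V7=-1.290, V8=-1.290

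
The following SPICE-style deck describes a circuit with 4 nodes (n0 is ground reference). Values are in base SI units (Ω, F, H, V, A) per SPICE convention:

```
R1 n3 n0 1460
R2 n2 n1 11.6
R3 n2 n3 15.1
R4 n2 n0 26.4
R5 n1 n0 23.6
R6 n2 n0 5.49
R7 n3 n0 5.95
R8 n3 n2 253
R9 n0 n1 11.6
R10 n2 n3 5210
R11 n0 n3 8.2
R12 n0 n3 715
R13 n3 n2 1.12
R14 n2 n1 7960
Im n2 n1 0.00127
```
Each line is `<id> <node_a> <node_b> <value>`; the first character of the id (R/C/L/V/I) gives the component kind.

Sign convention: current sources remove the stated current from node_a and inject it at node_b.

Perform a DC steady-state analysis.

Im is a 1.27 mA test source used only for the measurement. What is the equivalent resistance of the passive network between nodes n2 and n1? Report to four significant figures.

Apply KCL at each of the 3 non-ground nodes and solve the resulting linear system.
Node n1: branches {R2, R5, R9, R14, Im} → V_1 = 0.005294
Node n2: branches {R2, R3, R4, R6, R8, R10, R13, R14, Im} → V_2 = -0.001532
Node n3: branches {R1, R3, R7, R8, R10, R11, R12, R13} → V_3 = -0.001176

R_eq = 5.375 Ω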